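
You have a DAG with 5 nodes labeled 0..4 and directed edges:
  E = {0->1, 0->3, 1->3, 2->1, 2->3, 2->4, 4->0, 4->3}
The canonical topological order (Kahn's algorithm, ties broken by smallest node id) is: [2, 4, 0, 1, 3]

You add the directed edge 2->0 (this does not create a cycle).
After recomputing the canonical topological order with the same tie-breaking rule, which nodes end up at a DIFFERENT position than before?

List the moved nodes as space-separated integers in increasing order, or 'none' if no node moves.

Old toposort: [2, 4, 0, 1, 3]
Added edge 2->0
Recompute Kahn (smallest-id tiebreak):
  initial in-degrees: [2, 2, 0, 4, 1]
  ready (indeg=0): [2]
  pop 2: indeg[0]->1; indeg[1]->1; indeg[3]->3; indeg[4]->0 | ready=[4] | order so far=[2]
  pop 4: indeg[0]->0; indeg[3]->2 | ready=[0] | order so far=[2, 4]
  pop 0: indeg[1]->0; indeg[3]->1 | ready=[1] | order so far=[2, 4, 0]
  pop 1: indeg[3]->0 | ready=[3] | order so far=[2, 4, 0, 1]
  pop 3: no out-edges | ready=[] | order so far=[2, 4, 0, 1, 3]
New canonical toposort: [2, 4, 0, 1, 3]
Compare positions:
  Node 0: index 2 -> 2 (same)
  Node 1: index 3 -> 3 (same)
  Node 2: index 0 -> 0 (same)
  Node 3: index 4 -> 4 (same)
  Node 4: index 1 -> 1 (same)
Nodes that changed position: none

Answer: none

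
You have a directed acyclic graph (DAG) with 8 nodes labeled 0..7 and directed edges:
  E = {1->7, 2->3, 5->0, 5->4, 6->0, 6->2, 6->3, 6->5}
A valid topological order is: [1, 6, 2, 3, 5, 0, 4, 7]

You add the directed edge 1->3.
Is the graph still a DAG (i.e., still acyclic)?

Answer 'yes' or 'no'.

Given toposort: [1, 6, 2, 3, 5, 0, 4, 7]
Position of 1: index 0; position of 3: index 3
New edge 1->3: forward
Forward edge: respects the existing order. Still a DAG, same toposort still valid.
Still a DAG? yes

Answer: yes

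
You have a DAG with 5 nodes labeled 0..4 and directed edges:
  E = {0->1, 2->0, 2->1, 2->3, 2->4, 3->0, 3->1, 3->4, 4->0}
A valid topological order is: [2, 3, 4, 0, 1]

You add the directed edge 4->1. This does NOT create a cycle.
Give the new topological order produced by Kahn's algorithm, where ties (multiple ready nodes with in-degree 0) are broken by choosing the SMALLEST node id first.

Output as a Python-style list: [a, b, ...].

Answer: [2, 3, 4, 0, 1]

Derivation:
Old toposort: [2, 3, 4, 0, 1]
Added edge: 4->1
Position of 4 (2) < position of 1 (4). Old order still valid.
Run Kahn's algorithm (break ties by smallest node id):
  initial in-degrees: [3, 4, 0, 1, 2]
  ready (indeg=0): [2]
  pop 2: indeg[0]->2; indeg[1]->3; indeg[3]->0; indeg[4]->1 | ready=[3] | order so far=[2]
  pop 3: indeg[0]->1; indeg[1]->2; indeg[4]->0 | ready=[4] | order so far=[2, 3]
  pop 4: indeg[0]->0; indeg[1]->1 | ready=[0] | order so far=[2, 3, 4]
  pop 0: indeg[1]->0 | ready=[1] | order so far=[2, 3, 4, 0]
  pop 1: no out-edges | ready=[] | order so far=[2, 3, 4, 0, 1]
  Result: [2, 3, 4, 0, 1]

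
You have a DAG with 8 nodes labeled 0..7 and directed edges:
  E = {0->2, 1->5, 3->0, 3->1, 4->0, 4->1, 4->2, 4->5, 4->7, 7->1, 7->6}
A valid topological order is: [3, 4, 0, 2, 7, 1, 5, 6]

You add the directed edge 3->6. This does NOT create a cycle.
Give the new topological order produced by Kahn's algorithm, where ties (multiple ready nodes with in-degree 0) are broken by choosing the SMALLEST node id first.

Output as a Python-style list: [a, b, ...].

Answer: [3, 4, 0, 2, 7, 1, 5, 6]

Derivation:
Old toposort: [3, 4, 0, 2, 7, 1, 5, 6]
Added edge: 3->6
Position of 3 (0) < position of 6 (7). Old order still valid.
Run Kahn's algorithm (break ties by smallest node id):
  initial in-degrees: [2, 3, 2, 0, 0, 2, 2, 1]
  ready (indeg=0): [3, 4]
  pop 3: indeg[0]->1; indeg[1]->2; indeg[6]->1 | ready=[4] | order so far=[3]
  pop 4: indeg[0]->0; indeg[1]->1; indeg[2]->1; indeg[5]->1; indeg[7]->0 | ready=[0, 7] | order so far=[3, 4]
  pop 0: indeg[2]->0 | ready=[2, 7] | order so far=[3, 4, 0]
  pop 2: no out-edges | ready=[7] | order so far=[3, 4, 0, 2]
  pop 7: indeg[1]->0; indeg[6]->0 | ready=[1, 6] | order so far=[3, 4, 0, 2, 7]
  pop 1: indeg[5]->0 | ready=[5, 6] | order so far=[3, 4, 0, 2, 7, 1]
  pop 5: no out-edges | ready=[6] | order so far=[3, 4, 0, 2, 7, 1, 5]
  pop 6: no out-edges | ready=[] | order so far=[3, 4, 0, 2, 7, 1, 5, 6]
  Result: [3, 4, 0, 2, 7, 1, 5, 6]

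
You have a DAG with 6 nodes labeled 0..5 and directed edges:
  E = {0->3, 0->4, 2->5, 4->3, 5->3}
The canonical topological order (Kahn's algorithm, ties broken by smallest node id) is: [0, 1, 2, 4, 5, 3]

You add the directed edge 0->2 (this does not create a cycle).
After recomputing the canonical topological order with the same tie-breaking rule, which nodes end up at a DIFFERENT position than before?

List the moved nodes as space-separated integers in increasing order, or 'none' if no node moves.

Old toposort: [0, 1, 2, 4, 5, 3]
Added edge 0->2
Recompute Kahn (smallest-id tiebreak):
  initial in-degrees: [0, 0, 1, 3, 1, 1]
  ready (indeg=0): [0, 1]
  pop 0: indeg[2]->0; indeg[3]->2; indeg[4]->0 | ready=[1, 2, 4] | order so far=[0]
  pop 1: no out-edges | ready=[2, 4] | order so far=[0, 1]
  pop 2: indeg[5]->0 | ready=[4, 5] | order so far=[0, 1, 2]
  pop 4: indeg[3]->1 | ready=[5] | order so far=[0, 1, 2, 4]
  pop 5: indeg[3]->0 | ready=[3] | order so far=[0, 1, 2, 4, 5]
  pop 3: no out-edges | ready=[] | order so far=[0, 1, 2, 4, 5, 3]
New canonical toposort: [0, 1, 2, 4, 5, 3]
Compare positions:
  Node 0: index 0 -> 0 (same)
  Node 1: index 1 -> 1 (same)
  Node 2: index 2 -> 2 (same)
  Node 3: index 5 -> 5 (same)
  Node 4: index 3 -> 3 (same)
  Node 5: index 4 -> 4 (same)
Nodes that changed position: none

Answer: none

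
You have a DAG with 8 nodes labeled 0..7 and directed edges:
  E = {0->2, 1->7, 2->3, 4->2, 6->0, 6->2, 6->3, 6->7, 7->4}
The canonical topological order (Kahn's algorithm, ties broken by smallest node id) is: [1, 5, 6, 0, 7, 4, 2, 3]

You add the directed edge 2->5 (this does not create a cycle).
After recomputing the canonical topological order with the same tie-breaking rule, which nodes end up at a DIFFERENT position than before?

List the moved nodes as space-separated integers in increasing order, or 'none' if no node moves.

Old toposort: [1, 5, 6, 0, 7, 4, 2, 3]
Added edge 2->5
Recompute Kahn (smallest-id tiebreak):
  initial in-degrees: [1, 0, 3, 2, 1, 1, 0, 2]
  ready (indeg=0): [1, 6]
  pop 1: indeg[7]->1 | ready=[6] | order so far=[1]
  pop 6: indeg[0]->0; indeg[2]->2; indeg[3]->1; indeg[7]->0 | ready=[0, 7] | order so far=[1, 6]
  pop 0: indeg[2]->1 | ready=[7] | order so far=[1, 6, 0]
  pop 7: indeg[4]->0 | ready=[4] | order so far=[1, 6, 0, 7]
  pop 4: indeg[2]->0 | ready=[2] | order so far=[1, 6, 0, 7, 4]
  pop 2: indeg[3]->0; indeg[5]->0 | ready=[3, 5] | order so far=[1, 6, 0, 7, 4, 2]
  pop 3: no out-edges | ready=[5] | order so far=[1, 6, 0, 7, 4, 2, 3]
  pop 5: no out-edges | ready=[] | order so far=[1, 6, 0, 7, 4, 2, 3, 5]
New canonical toposort: [1, 6, 0, 7, 4, 2, 3, 5]
Compare positions:
  Node 0: index 3 -> 2 (moved)
  Node 1: index 0 -> 0 (same)
  Node 2: index 6 -> 5 (moved)
  Node 3: index 7 -> 6 (moved)
  Node 4: index 5 -> 4 (moved)
  Node 5: index 1 -> 7 (moved)
  Node 6: index 2 -> 1 (moved)
  Node 7: index 4 -> 3 (moved)
Nodes that changed position: 0 2 3 4 5 6 7

Answer: 0 2 3 4 5 6 7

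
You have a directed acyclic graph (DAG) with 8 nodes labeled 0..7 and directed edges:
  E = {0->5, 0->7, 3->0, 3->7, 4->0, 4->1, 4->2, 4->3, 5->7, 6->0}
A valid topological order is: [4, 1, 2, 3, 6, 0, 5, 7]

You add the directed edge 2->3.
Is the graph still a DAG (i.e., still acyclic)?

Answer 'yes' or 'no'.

Answer: yes

Derivation:
Given toposort: [4, 1, 2, 3, 6, 0, 5, 7]
Position of 2: index 2; position of 3: index 3
New edge 2->3: forward
Forward edge: respects the existing order. Still a DAG, same toposort still valid.
Still a DAG? yes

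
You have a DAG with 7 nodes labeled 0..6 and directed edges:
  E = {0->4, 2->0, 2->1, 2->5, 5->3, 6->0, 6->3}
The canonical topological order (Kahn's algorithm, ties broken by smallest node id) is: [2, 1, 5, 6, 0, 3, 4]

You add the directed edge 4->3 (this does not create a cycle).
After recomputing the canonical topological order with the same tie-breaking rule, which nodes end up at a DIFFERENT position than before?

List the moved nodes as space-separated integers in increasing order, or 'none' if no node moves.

Answer: 3 4

Derivation:
Old toposort: [2, 1, 5, 6, 0, 3, 4]
Added edge 4->3
Recompute Kahn (smallest-id tiebreak):
  initial in-degrees: [2, 1, 0, 3, 1, 1, 0]
  ready (indeg=0): [2, 6]
  pop 2: indeg[0]->1; indeg[1]->0; indeg[5]->0 | ready=[1, 5, 6] | order so far=[2]
  pop 1: no out-edges | ready=[5, 6] | order so far=[2, 1]
  pop 5: indeg[3]->2 | ready=[6] | order so far=[2, 1, 5]
  pop 6: indeg[0]->0; indeg[3]->1 | ready=[0] | order so far=[2, 1, 5, 6]
  pop 0: indeg[4]->0 | ready=[4] | order so far=[2, 1, 5, 6, 0]
  pop 4: indeg[3]->0 | ready=[3] | order so far=[2, 1, 5, 6, 0, 4]
  pop 3: no out-edges | ready=[] | order so far=[2, 1, 5, 6, 0, 4, 3]
New canonical toposort: [2, 1, 5, 6, 0, 4, 3]
Compare positions:
  Node 0: index 4 -> 4 (same)
  Node 1: index 1 -> 1 (same)
  Node 2: index 0 -> 0 (same)
  Node 3: index 5 -> 6 (moved)
  Node 4: index 6 -> 5 (moved)
  Node 5: index 2 -> 2 (same)
  Node 6: index 3 -> 3 (same)
Nodes that changed position: 3 4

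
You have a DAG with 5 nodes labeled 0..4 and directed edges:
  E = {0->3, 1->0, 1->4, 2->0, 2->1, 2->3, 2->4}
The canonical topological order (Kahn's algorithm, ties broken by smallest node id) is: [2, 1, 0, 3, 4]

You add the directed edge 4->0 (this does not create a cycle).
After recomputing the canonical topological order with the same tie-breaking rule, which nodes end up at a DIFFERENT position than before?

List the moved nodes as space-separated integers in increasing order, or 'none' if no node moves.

Old toposort: [2, 1, 0, 3, 4]
Added edge 4->0
Recompute Kahn (smallest-id tiebreak):
  initial in-degrees: [3, 1, 0, 2, 2]
  ready (indeg=0): [2]
  pop 2: indeg[0]->2; indeg[1]->0; indeg[3]->1; indeg[4]->1 | ready=[1] | order so far=[2]
  pop 1: indeg[0]->1; indeg[4]->0 | ready=[4] | order so far=[2, 1]
  pop 4: indeg[0]->0 | ready=[0] | order so far=[2, 1, 4]
  pop 0: indeg[3]->0 | ready=[3] | order so far=[2, 1, 4, 0]
  pop 3: no out-edges | ready=[] | order so far=[2, 1, 4, 0, 3]
New canonical toposort: [2, 1, 4, 0, 3]
Compare positions:
  Node 0: index 2 -> 3 (moved)
  Node 1: index 1 -> 1 (same)
  Node 2: index 0 -> 0 (same)
  Node 3: index 3 -> 4 (moved)
  Node 4: index 4 -> 2 (moved)
Nodes that changed position: 0 3 4

Answer: 0 3 4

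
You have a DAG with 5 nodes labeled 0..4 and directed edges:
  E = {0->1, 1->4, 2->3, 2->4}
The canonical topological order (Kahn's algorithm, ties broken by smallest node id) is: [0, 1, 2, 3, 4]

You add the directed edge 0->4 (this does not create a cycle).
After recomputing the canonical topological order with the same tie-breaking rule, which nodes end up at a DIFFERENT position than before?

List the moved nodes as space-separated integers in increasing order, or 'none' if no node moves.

Answer: none

Derivation:
Old toposort: [0, 1, 2, 3, 4]
Added edge 0->4
Recompute Kahn (smallest-id tiebreak):
  initial in-degrees: [0, 1, 0, 1, 3]
  ready (indeg=0): [0, 2]
  pop 0: indeg[1]->0; indeg[4]->2 | ready=[1, 2] | order so far=[0]
  pop 1: indeg[4]->1 | ready=[2] | order so far=[0, 1]
  pop 2: indeg[3]->0; indeg[4]->0 | ready=[3, 4] | order so far=[0, 1, 2]
  pop 3: no out-edges | ready=[4] | order so far=[0, 1, 2, 3]
  pop 4: no out-edges | ready=[] | order so far=[0, 1, 2, 3, 4]
New canonical toposort: [0, 1, 2, 3, 4]
Compare positions:
  Node 0: index 0 -> 0 (same)
  Node 1: index 1 -> 1 (same)
  Node 2: index 2 -> 2 (same)
  Node 3: index 3 -> 3 (same)
  Node 4: index 4 -> 4 (same)
Nodes that changed position: none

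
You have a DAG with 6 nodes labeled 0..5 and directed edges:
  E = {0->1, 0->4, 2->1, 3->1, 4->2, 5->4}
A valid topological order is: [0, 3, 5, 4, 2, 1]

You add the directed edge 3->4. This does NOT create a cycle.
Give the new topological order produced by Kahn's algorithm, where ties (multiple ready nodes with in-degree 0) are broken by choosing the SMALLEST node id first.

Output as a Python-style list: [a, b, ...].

Answer: [0, 3, 5, 4, 2, 1]

Derivation:
Old toposort: [0, 3, 5, 4, 2, 1]
Added edge: 3->4
Position of 3 (1) < position of 4 (3). Old order still valid.
Run Kahn's algorithm (break ties by smallest node id):
  initial in-degrees: [0, 3, 1, 0, 3, 0]
  ready (indeg=0): [0, 3, 5]
  pop 0: indeg[1]->2; indeg[4]->2 | ready=[3, 5] | order so far=[0]
  pop 3: indeg[1]->1; indeg[4]->1 | ready=[5] | order so far=[0, 3]
  pop 5: indeg[4]->0 | ready=[4] | order so far=[0, 3, 5]
  pop 4: indeg[2]->0 | ready=[2] | order so far=[0, 3, 5, 4]
  pop 2: indeg[1]->0 | ready=[1] | order so far=[0, 3, 5, 4, 2]
  pop 1: no out-edges | ready=[] | order so far=[0, 3, 5, 4, 2, 1]
  Result: [0, 3, 5, 4, 2, 1]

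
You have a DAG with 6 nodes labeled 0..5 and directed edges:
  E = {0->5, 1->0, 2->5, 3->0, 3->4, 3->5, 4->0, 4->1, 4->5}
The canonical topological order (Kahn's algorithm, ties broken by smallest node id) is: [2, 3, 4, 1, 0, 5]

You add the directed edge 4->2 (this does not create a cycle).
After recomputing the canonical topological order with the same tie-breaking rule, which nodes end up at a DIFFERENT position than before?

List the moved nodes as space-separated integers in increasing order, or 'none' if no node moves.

Old toposort: [2, 3, 4, 1, 0, 5]
Added edge 4->2
Recompute Kahn (smallest-id tiebreak):
  initial in-degrees: [3, 1, 1, 0, 1, 4]
  ready (indeg=0): [3]
  pop 3: indeg[0]->2; indeg[4]->0; indeg[5]->3 | ready=[4] | order so far=[3]
  pop 4: indeg[0]->1; indeg[1]->0; indeg[2]->0; indeg[5]->2 | ready=[1, 2] | order so far=[3, 4]
  pop 1: indeg[0]->0 | ready=[0, 2] | order so far=[3, 4, 1]
  pop 0: indeg[5]->1 | ready=[2] | order so far=[3, 4, 1, 0]
  pop 2: indeg[5]->0 | ready=[5] | order so far=[3, 4, 1, 0, 2]
  pop 5: no out-edges | ready=[] | order so far=[3, 4, 1, 0, 2, 5]
New canonical toposort: [3, 4, 1, 0, 2, 5]
Compare positions:
  Node 0: index 4 -> 3 (moved)
  Node 1: index 3 -> 2 (moved)
  Node 2: index 0 -> 4 (moved)
  Node 3: index 1 -> 0 (moved)
  Node 4: index 2 -> 1 (moved)
  Node 5: index 5 -> 5 (same)
Nodes that changed position: 0 1 2 3 4

Answer: 0 1 2 3 4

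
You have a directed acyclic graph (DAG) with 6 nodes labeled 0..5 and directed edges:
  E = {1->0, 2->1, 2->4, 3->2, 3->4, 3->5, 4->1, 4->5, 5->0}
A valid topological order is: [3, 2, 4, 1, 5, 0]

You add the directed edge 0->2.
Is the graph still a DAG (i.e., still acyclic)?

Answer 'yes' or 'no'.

Answer: no

Derivation:
Given toposort: [3, 2, 4, 1, 5, 0]
Position of 0: index 5; position of 2: index 1
New edge 0->2: backward (u after v in old order)
Backward edge: old toposort is now invalid. Check if this creates a cycle.
Does 2 already reach 0? Reachable from 2: [0, 1, 2, 4, 5]. YES -> cycle!
Still a DAG? no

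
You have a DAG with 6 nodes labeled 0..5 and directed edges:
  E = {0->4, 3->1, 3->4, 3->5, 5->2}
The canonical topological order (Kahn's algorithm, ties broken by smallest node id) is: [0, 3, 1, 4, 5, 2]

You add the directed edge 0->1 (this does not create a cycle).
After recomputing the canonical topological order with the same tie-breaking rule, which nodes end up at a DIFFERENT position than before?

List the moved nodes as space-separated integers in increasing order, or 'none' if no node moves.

Answer: none

Derivation:
Old toposort: [0, 3, 1, 4, 5, 2]
Added edge 0->1
Recompute Kahn (smallest-id tiebreak):
  initial in-degrees: [0, 2, 1, 0, 2, 1]
  ready (indeg=0): [0, 3]
  pop 0: indeg[1]->1; indeg[4]->1 | ready=[3] | order so far=[0]
  pop 3: indeg[1]->0; indeg[4]->0; indeg[5]->0 | ready=[1, 4, 5] | order so far=[0, 3]
  pop 1: no out-edges | ready=[4, 5] | order so far=[0, 3, 1]
  pop 4: no out-edges | ready=[5] | order so far=[0, 3, 1, 4]
  pop 5: indeg[2]->0 | ready=[2] | order so far=[0, 3, 1, 4, 5]
  pop 2: no out-edges | ready=[] | order so far=[0, 3, 1, 4, 5, 2]
New canonical toposort: [0, 3, 1, 4, 5, 2]
Compare positions:
  Node 0: index 0 -> 0 (same)
  Node 1: index 2 -> 2 (same)
  Node 2: index 5 -> 5 (same)
  Node 3: index 1 -> 1 (same)
  Node 4: index 3 -> 3 (same)
  Node 5: index 4 -> 4 (same)
Nodes that changed position: none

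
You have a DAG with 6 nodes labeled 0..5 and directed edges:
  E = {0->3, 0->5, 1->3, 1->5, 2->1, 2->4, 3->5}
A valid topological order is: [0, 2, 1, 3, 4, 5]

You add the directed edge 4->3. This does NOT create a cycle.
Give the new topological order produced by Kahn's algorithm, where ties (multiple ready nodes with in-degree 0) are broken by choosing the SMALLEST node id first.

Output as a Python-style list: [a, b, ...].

Answer: [0, 2, 1, 4, 3, 5]

Derivation:
Old toposort: [0, 2, 1, 3, 4, 5]
Added edge: 4->3
Position of 4 (4) > position of 3 (3). Must reorder: 4 must now come before 3.
Run Kahn's algorithm (break ties by smallest node id):
  initial in-degrees: [0, 1, 0, 3, 1, 3]
  ready (indeg=0): [0, 2]
  pop 0: indeg[3]->2; indeg[5]->2 | ready=[2] | order so far=[0]
  pop 2: indeg[1]->0; indeg[4]->0 | ready=[1, 4] | order so far=[0, 2]
  pop 1: indeg[3]->1; indeg[5]->1 | ready=[4] | order so far=[0, 2, 1]
  pop 4: indeg[3]->0 | ready=[3] | order so far=[0, 2, 1, 4]
  pop 3: indeg[5]->0 | ready=[5] | order so far=[0, 2, 1, 4, 3]
  pop 5: no out-edges | ready=[] | order so far=[0, 2, 1, 4, 3, 5]
  Result: [0, 2, 1, 4, 3, 5]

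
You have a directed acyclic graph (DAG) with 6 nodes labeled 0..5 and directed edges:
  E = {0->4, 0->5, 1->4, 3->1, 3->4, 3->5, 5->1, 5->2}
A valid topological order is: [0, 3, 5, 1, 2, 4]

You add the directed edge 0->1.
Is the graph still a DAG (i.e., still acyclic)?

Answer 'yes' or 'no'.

Answer: yes

Derivation:
Given toposort: [0, 3, 5, 1, 2, 4]
Position of 0: index 0; position of 1: index 3
New edge 0->1: forward
Forward edge: respects the existing order. Still a DAG, same toposort still valid.
Still a DAG? yes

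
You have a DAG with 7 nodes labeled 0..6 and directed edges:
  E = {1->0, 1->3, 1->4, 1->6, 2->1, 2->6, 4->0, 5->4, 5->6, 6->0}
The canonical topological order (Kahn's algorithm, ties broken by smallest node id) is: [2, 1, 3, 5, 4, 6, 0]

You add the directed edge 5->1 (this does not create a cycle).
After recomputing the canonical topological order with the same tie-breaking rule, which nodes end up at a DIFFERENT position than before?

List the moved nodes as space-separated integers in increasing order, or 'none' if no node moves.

Answer: 1 3 5

Derivation:
Old toposort: [2, 1, 3, 5, 4, 6, 0]
Added edge 5->1
Recompute Kahn (smallest-id tiebreak):
  initial in-degrees: [3, 2, 0, 1, 2, 0, 3]
  ready (indeg=0): [2, 5]
  pop 2: indeg[1]->1; indeg[6]->2 | ready=[5] | order so far=[2]
  pop 5: indeg[1]->0; indeg[4]->1; indeg[6]->1 | ready=[1] | order so far=[2, 5]
  pop 1: indeg[0]->2; indeg[3]->0; indeg[4]->0; indeg[6]->0 | ready=[3, 4, 6] | order so far=[2, 5, 1]
  pop 3: no out-edges | ready=[4, 6] | order so far=[2, 5, 1, 3]
  pop 4: indeg[0]->1 | ready=[6] | order so far=[2, 5, 1, 3, 4]
  pop 6: indeg[0]->0 | ready=[0] | order so far=[2, 5, 1, 3, 4, 6]
  pop 0: no out-edges | ready=[] | order so far=[2, 5, 1, 3, 4, 6, 0]
New canonical toposort: [2, 5, 1, 3, 4, 6, 0]
Compare positions:
  Node 0: index 6 -> 6 (same)
  Node 1: index 1 -> 2 (moved)
  Node 2: index 0 -> 0 (same)
  Node 3: index 2 -> 3 (moved)
  Node 4: index 4 -> 4 (same)
  Node 5: index 3 -> 1 (moved)
  Node 6: index 5 -> 5 (same)
Nodes that changed position: 1 3 5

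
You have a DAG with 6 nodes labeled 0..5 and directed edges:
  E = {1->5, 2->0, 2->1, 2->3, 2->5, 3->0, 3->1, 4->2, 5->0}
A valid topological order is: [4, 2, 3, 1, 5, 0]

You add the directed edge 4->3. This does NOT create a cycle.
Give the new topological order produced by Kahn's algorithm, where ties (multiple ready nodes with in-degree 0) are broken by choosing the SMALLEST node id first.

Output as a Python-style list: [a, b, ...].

Old toposort: [4, 2, 3, 1, 5, 0]
Added edge: 4->3
Position of 4 (0) < position of 3 (2). Old order still valid.
Run Kahn's algorithm (break ties by smallest node id):
  initial in-degrees: [3, 2, 1, 2, 0, 2]
  ready (indeg=0): [4]
  pop 4: indeg[2]->0; indeg[3]->1 | ready=[2] | order so far=[4]
  pop 2: indeg[0]->2; indeg[1]->1; indeg[3]->0; indeg[5]->1 | ready=[3] | order so far=[4, 2]
  pop 3: indeg[0]->1; indeg[1]->0 | ready=[1] | order so far=[4, 2, 3]
  pop 1: indeg[5]->0 | ready=[5] | order so far=[4, 2, 3, 1]
  pop 5: indeg[0]->0 | ready=[0] | order so far=[4, 2, 3, 1, 5]
  pop 0: no out-edges | ready=[] | order so far=[4, 2, 3, 1, 5, 0]
  Result: [4, 2, 3, 1, 5, 0]

Answer: [4, 2, 3, 1, 5, 0]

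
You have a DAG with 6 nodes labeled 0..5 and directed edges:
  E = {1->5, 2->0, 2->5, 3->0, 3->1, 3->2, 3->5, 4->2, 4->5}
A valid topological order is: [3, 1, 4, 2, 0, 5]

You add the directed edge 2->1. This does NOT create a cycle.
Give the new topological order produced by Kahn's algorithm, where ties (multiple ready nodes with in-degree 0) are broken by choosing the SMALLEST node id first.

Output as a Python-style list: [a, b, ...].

Answer: [3, 4, 2, 0, 1, 5]

Derivation:
Old toposort: [3, 1, 4, 2, 0, 5]
Added edge: 2->1
Position of 2 (3) > position of 1 (1). Must reorder: 2 must now come before 1.
Run Kahn's algorithm (break ties by smallest node id):
  initial in-degrees: [2, 2, 2, 0, 0, 4]
  ready (indeg=0): [3, 4]
  pop 3: indeg[0]->1; indeg[1]->1; indeg[2]->1; indeg[5]->3 | ready=[4] | order so far=[3]
  pop 4: indeg[2]->0; indeg[5]->2 | ready=[2] | order so far=[3, 4]
  pop 2: indeg[0]->0; indeg[1]->0; indeg[5]->1 | ready=[0, 1] | order so far=[3, 4, 2]
  pop 0: no out-edges | ready=[1] | order so far=[3, 4, 2, 0]
  pop 1: indeg[5]->0 | ready=[5] | order so far=[3, 4, 2, 0, 1]
  pop 5: no out-edges | ready=[] | order so far=[3, 4, 2, 0, 1, 5]
  Result: [3, 4, 2, 0, 1, 5]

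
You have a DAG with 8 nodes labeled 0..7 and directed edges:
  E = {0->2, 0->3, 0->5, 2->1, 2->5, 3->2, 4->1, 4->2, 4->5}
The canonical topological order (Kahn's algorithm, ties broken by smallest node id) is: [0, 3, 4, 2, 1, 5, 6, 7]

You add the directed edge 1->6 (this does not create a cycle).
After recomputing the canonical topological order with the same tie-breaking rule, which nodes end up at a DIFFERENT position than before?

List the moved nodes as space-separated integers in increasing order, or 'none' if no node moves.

Old toposort: [0, 3, 4, 2, 1, 5, 6, 7]
Added edge 1->6
Recompute Kahn (smallest-id tiebreak):
  initial in-degrees: [0, 2, 3, 1, 0, 3, 1, 0]
  ready (indeg=0): [0, 4, 7]
  pop 0: indeg[2]->2; indeg[3]->0; indeg[5]->2 | ready=[3, 4, 7] | order so far=[0]
  pop 3: indeg[2]->1 | ready=[4, 7] | order so far=[0, 3]
  pop 4: indeg[1]->1; indeg[2]->0; indeg[5]->1 | ready=[2, 7] | order so far=[0, 3, 4]
  pop 2: indeg[1]->0; indeg[5]->0 | ready=[1, 5, 7] | order so far=[0, 3, 4, 2]
  pop 1: indeg[6]->0 | ready=[5, 6, 7] | order so far=[0, 3, 4, 2, 1]
  pop 5: no out-edges | ready=[6, 7] | order so far=[0, 3, 4, 2, 1, 5]
  pop 6: no out-edges | ready=[7] | order so far=[0, 3, 4, 2, 1, 5, 6]
  pop 7: no out-edges | ready=[] | order so far=[0, 3, 4, 2, 1, 5, 6, 7]
New canonical toposort: [0, 3, 4, 2, 1, 5, 6, 7]
Compare positions:
  Node 0: index 0 -> 0 (same)
  Node 1: index 4 -> 4 (same)
  Node 2: index 3 -> 3 (same)
  Node 3: index 1 -> 1 (same)
  Node 4: index 2 -> 2 (same)
  Node 5: index 5 -> 5 (same)
  Node 6: index 6 -> 6 (same)
  Node 7: index 7 -> 7 (same)
Nodes that changed position: none

Answer: none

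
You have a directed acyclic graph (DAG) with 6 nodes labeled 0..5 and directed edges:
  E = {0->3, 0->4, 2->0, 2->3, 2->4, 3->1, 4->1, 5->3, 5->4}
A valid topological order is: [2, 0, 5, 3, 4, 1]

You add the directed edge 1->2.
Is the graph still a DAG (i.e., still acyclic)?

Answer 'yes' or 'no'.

Given toposort: [2, 0, 5, 3, 4, 1]
Position of 1: index 5; position of 2: index 0
New edge 1->2: backward (u after v in old order)
Backward edge: old toposort is now invalid. Check if this creates a cycle.
Does 2 already reach 1? Reachable from 2: [0, 1, 2, 3, 4]. YES -> cycle!
Still a DAG? no

Answer: no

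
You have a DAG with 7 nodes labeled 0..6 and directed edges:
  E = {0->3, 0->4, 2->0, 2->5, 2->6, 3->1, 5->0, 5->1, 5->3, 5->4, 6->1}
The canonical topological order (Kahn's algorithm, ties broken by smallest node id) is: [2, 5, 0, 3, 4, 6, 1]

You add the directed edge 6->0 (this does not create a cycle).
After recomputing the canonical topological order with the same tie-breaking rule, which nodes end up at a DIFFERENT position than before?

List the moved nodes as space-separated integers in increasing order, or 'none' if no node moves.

Old toposort: [2, 5, 0, 3, 4, 6, 1]
Added edge 6->0
Recompute Kahn (smallest-id tiebreak):
  initial in-degrees: [3, 3, 0, 2, 2, 1, 1]
  ready (indeg=0): [2]
  pop 2: indeg[0]->2; indeg[5]->0; indeg[6]->0 | ready=[5, 6] | order so far=[2]
  pop 5: indeg[0]->1; indeg[1]->2; indeg[3]->1; indeg[4]->1 | ready=[6] | order so far=[2, 5]
  pop 6: indeg[0]->0; indeg[1]->1 | ready=[0] | order so far=[2, 5, 6]
  pop 0: indeg[3]->0; indeg[4]->0 | ready=[3, 4] | order so far=[2, 5, 6, 0]
  pop 3: indeg[1]->0 | ready=[1, 4] | order so far=[2, 5, 6, 0, 3]
  pop 1: no out-edges | ready=[4] | order so far=[2, 5, 6, 0, 3, 1]
  pop 4: no out-edges | ready=[] | order so far=[2, 5, 6, 0, 3, 1, 4]
New canonical toposort: [2, 5, 6, 0, 3, 1, 4]
Compare positions:
  Node 0: index 2 -> 3 (moved)
  Node 1: index 6 -> 5 (moved)
  Node 2: index 0 -> 0 (same)
  Node 3: index 3 -> 4 (moved)
  Node 4: index 4 -> 6 (moved)
  Node 5: index 1 -> 1 (same)
  Node 6: index 5 -> 2 (moved)
Nodes that changed position: 0 1 3 4 6

Answer: 0 1 3 4 6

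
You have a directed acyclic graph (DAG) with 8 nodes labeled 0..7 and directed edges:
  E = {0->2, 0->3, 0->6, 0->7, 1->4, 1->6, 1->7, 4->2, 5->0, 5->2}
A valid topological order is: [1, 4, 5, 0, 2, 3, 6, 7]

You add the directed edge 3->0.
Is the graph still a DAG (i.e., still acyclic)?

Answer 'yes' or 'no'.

Answer: no

Derivation:
Given toposort: [1, 4, 5, 0, 2, 3, 6, 7]
Position of 3: index 5; position of 0: index 3
New edge 3->0: backward (u after v in old order)
Backward edge: old toposort is now invalid. Check if this creates a cycle.
Does 0 already reach 3? Reachable from 0: [0, 2, 3, 6, 7]. YES -> cycle!
Still a DAG? no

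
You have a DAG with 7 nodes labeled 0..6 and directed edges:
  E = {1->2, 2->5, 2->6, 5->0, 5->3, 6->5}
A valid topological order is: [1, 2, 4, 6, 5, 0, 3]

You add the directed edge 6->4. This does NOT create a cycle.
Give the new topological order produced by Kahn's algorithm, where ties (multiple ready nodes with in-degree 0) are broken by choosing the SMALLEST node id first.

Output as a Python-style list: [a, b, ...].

Answer: [1, 2, 6, 4, 5, 0, 3]

Derivation:
Old toposort: [1, 2, 4, 6, 5, 0, 3]
Added edge: 6->4
Position of 6 (3) > position of 4 (2). Must reorder: 6 must now come before 4.
Run Kahn's algorithm (break ties by smallest node id):
  initial in-degrees: [1, 0, 1, 1, 1, 2, 1]
  ready (indeg=0): [1]
  pop 1: indeg[2]->0 | ready=[2] | order so far=[1]
  pop 2: indeg[5]->1; indeg[6]->0 | ready=[6] | order so far=[1, 2]
  pop 6: indeg[4]->0; indeg[5]->0 | ready=[4, 5] | order so far=[1, 2, 6]
  pop 4: no out-edges | ready=[5] | order so far=[1, 2, 6, 4]
  pop 5: indeg[0]->0; indeg[3]->0 | ready=[0, 3] | order so far=[1, 2, 6, 4, 5]
  pop 0: no out-edges | ready=[3] | order so far=[1, 2, 6, 4, 5, 0]
  pop 3: no out-edges | ready=[] | order so far=[1, 2, 6, 4, 5, 0, 3]
  Result: [1, 2, 6, 4, 5, 0, 3]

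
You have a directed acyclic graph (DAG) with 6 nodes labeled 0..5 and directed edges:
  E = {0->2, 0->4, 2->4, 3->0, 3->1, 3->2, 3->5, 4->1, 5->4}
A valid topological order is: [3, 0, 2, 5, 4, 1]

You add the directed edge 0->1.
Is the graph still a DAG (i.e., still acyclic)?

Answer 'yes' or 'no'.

Answer: yes

Derivation:
Given toposort: [3, 0, 2, 5, 4, 1]
Position of 0: index 1; position of 1: index 5
New edge 0->1: forward
Forward edge: respects the existing order. Still a DAG, same toposort still valid.
Still a DAG? yes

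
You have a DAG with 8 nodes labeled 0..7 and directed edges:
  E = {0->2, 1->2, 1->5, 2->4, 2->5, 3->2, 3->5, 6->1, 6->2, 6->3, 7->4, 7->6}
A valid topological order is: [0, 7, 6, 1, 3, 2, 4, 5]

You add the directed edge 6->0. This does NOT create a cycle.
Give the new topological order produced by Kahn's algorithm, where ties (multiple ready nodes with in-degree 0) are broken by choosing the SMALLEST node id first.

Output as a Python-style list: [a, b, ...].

Old toposort: [0, 7, 6, 1, 3, 2, 4, 5]
Added edge: 6->0
Position of 6 (2) > position of 0 (0). Must reorder: 6 must now come before 0.
Run Kahn's algorithm (break ties by smallest node id):
  initial in-degrees: [1, 1, 4, 1, 2, 3, 1, 0]
  ready (indeg=0): [7]
  pop 7: indeg[4]->1; indeg[6]->0 | ready=[6] | order so far=[7]
  pop 6: indeg[0]->0; indeg[1]->0; indeg[2]->3; indeg[3]->0 | ready=[0, 1, 3] | order so far=[7, 6]
  pop 0: indeg[2]->2 | ready=[1, 3] | order so far=[7, 6, 0]
  pop 1: indeg[2]->1; indeg[5]->2 | ready=[3] | order so far=[7, 6, 0, 1]
  pop 3: indeg[2]->0; indeg[5]->1 | ready=[2] | order so far=[7, 6, 0, 1, 3]
  pop 2: indeg[4]->0; indeg[5]->0 | ready=[4, 5] | order so far=[7, 6, 0, 1, 3, 2]
  pop 4: no out-edges | ready=[5] | order so far=[7, 6, 0, 1, 3, 2, 4]
  pop 5: no out-edges | ready=[] | order so far=[7, 6, 0, 1, 3, 2, 4, 5]
  Result: [7, 6, 0, 1, 3, 2, 4, 5]

Answer: [7, 6, 0, 1, 3, 2, 4, 5]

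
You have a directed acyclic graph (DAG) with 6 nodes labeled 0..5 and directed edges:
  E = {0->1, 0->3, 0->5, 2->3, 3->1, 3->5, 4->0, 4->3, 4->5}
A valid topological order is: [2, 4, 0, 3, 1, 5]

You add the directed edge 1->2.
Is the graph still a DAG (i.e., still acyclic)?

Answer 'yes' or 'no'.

Answer: no

Derivation:
Given toposort: [2, 4, 0, 3, 1, 5]
Position of 1: index 4; position of 2: index 0
New edge 1->2: backward (u after v in old order)
Backward edge: old toposort is now invalid. Check if this creates a cycle.
Does 2 already reach 1? Reachable from 2: [1, 2, 3, 5]. YES -> cycle!
Still a DAG? no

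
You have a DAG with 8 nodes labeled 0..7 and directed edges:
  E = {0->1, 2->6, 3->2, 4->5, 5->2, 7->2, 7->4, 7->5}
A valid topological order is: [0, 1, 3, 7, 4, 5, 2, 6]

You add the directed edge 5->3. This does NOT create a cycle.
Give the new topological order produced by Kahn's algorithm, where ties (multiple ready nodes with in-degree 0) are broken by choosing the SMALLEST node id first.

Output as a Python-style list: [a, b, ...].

Old toposort: [0, 1, 3, 7, 4, 5, 2, 6]
Added edge: 5->3
Position of 5 (5) > position of 3 (2). Must reorder: 5 must now come before 3.
Run Kahn's algorithm (break ties by smallest node id):
  initial in-degrees: [0, 1, 3, 1, 1, 2, 1, 0]
  ready (indeg=0): [0, 7]
  pop 0: indeg[1]->0 | ready=[1, 7] | order so far=[0]
  pop 1: no out-edges | ready=[7] | order so far=[0, 1]
  pop 7: indeg[2]->2; indeg[4]->0; indeg[5]->1 | ready=[4] | order so far=[0, 1, 7]
  pop 4: indeg[5]->0 | ready=[5] | order so far=[0, 1, 7, 4]
  pop 5: indeg[2]->1; indeg[3]->0 | ready=[3] | order so far=[0, 1, 7, 4, 5]
  pop 3: indeg[2]->0 | ready=[2] | order so far=[0, 1, 7, 4, 5, 3]
  pop 2: indeg[6]->0 | ready=[6] | order so far=[0, 1, 7, 4, 5, 3, 2]
  pop 6: no out-edges | ready=[] | order so far=[0, 1, 7, 4, 5, 3, 2, 6]
  Result: [0, 1, 7, 4, 5, 3, 2, 6]

Answer: [0, 1, 7, 4, 5, 3, 2, 6]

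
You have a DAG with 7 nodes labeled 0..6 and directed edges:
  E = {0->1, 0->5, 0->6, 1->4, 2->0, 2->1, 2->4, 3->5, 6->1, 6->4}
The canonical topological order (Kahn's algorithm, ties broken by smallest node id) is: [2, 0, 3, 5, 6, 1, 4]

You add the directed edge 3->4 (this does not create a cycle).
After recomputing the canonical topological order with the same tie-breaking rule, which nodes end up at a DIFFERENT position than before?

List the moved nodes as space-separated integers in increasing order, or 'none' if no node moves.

Old toposort: [2, 0, 3, 5, 6, 1, 4]
Added edge 3->4
Recompute Kahn (smallest-id tiebreak):
  initial in-degrees: [1, 3, 0, 0, 4, 2, 1]
  ready (indeg=0): [2, 3]
  pop 2: indeg[0]->0; indeg[1]->2; indeg[4]->3 | ready=[0, 3] | order so far=[2]
  pop 0: indeg[1]->1; indeg[5]->1; indeg[6]->0 | ready=[3, 6] | order so far=[2, 0]
  pop 3: indeg[4]->2; indeg[5]->0 | ready=[5, 6] | order so far=[2, 0, 3]
  pop 5: no out-edges | ready=[6] | order so far=[2, 0, 3, 5]
  pop 6: indeg[1]->0; indeg[4]->1 | ready=[1] | order so far=[2, 0, 3, 5, 6]
  pop 1: indeg[4]->0 | ready=[4] | order so far=[2, 0, 3, 5, 6, 1]
  pop 4: no out-edges | ready=[] | order so far=[2, 0, 3, 5, 6, 1, 4]
New canonical toposort: [2, 0, 3, 5, 6, 1, 4]
Compare positions:
  Node 0: index 1 -> 1 (same)
  Node 1: index 5 -> 5 (same)
  Node 2: index 0 -> 0 (same)
  Node 3: index 2 -> 2 (same)
  Node 4: index 6 -> 6 (same)
  Node 5: index 3 -> 3 (same)
  Node 6: index 4 -> 4 (same)
Nodes that changed position: none

Answer: none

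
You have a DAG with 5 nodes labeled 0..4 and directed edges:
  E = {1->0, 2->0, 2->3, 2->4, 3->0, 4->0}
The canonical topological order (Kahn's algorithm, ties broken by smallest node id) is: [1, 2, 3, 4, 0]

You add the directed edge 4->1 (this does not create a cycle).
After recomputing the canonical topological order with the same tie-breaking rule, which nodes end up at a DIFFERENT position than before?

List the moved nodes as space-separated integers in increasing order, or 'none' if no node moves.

Answer: 1 2 3 4

Derivation:
Old toposort: [1, 2, 3, 4, 0]
Added edge 4->1
Recompute Kahn (smallest-id tiebreak):
  initial in-degrees: [4, 1, 0, 1, 1]
  ready (indeg=0): [2]
  pop 2: indeg[0]->3; indeg[3]->0; indeg[4]->0 | ready=[3, 4] | order so far=[2]
  pop 3: indeg[0]->2 | ready=[4] | order so far=[2, 3]
  pop 4: indeg[0]->1; indeg[1]->0 | ready=[1] | order so far=[2, 3, 4]
  pop 1: indeg[0]->0 | ready=[0] | order so far=[2, 3, 4, 1]
  pop 0: no out-edges | ready=[] | order so far=[2, 3, 4, 1, 0]
New canonical toposort: [2, 3, 4, 1, 0]
Compare positions:
  Node 0: index 4 -> 4 (same)
  Node 1: index 0 -> 3 (moved)
  Node 2: index 1 -> 0 (moved)
  Node 3: index 2 -> 1 (moved)
  Node 4: index 3 -> 2 (moved)
Nodes that changed position: 1 2 3 4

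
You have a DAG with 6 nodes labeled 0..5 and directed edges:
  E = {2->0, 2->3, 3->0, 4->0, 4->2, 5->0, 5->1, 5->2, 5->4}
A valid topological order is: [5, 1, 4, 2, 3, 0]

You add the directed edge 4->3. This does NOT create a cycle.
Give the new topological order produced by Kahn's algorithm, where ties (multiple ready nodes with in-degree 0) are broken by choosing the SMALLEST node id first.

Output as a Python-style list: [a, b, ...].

Answer: [5, 1, 4, 2, 3, 0]

Derivation:
Old toposort: [5, 1, 4, 2, 3, 0]
Added edge: 4->3
Position of 4 (2) < position of 3 (4). Old order still valid.
Run Kahn's algorithm (break ties by smallest node id):
  initial in-degrees: [4, 1, 2, 2, 1, 0]
  ready (indeg=0): [5]
  pop 5: indeg[0]->3; indeg[1]->0; indeg[2]->1; indeg[4]->0 | ready=[1, 4] | order so far=[5]
  pop 1: no out-edges | ready=[4] | order so far=[5, 1]
  pop 4: indeg[0]->2; indeg[2]->0; indeg[3]->1 | ready=[2] | order so far=[5, 1, 4]
  pop 2: indeg[0]->1; indeg[3]->0 | ready=[3] | order so far=[5, 1, 4, 2]
  pop 3: indeg[0]->0 | ready=[0] | order so far=[5, 1, 4, 2, 3]
  pop 0: no out-edges | ready=[] | order so far=[5, 1, 4, 2, 3, 0]
  Result: [5, 1, 4, 2, 3, 0]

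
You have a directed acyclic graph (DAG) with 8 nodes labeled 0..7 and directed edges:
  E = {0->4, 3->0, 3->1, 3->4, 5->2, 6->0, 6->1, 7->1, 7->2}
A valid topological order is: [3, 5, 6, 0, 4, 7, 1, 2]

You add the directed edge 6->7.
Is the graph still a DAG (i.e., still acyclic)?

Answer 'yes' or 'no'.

Answer: yes

Derivation:
Given toposort: [3, 5, 6, 0, 4, 7, 1, 2]
Position of 6: index 2; position of 7: index 5
New edge 6->7: forward
Forward edge: respects the existing order. Still a DAG, same toposort still valid.
Still a DAG? yes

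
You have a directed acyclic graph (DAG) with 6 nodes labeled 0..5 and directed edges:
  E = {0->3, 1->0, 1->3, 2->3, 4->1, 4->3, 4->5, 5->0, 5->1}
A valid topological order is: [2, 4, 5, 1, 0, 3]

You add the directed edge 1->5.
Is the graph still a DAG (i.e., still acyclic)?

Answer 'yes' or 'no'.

Answer: no

Derivation:
Given toposort: [2, 4, 5, 1, 0, 3]
Position of 1: index 3; position of 5: index 2
New edge 1->5: backward (u after v in old order)
Backward edge: old toposort is now invalid. Check if this creates a cycle.
Does 5 already reach 1? Reachable from 5: [0, 1, 3, 5]. YES -> cycle!
Still a DAG? no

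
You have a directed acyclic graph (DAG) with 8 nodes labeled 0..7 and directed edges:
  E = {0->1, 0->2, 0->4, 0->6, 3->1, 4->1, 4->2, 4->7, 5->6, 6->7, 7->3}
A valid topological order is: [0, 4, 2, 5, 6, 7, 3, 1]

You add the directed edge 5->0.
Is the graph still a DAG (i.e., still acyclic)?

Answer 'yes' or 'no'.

Given toposort: [0, 4, 2, 5, 6, 7, 3, 1]
Position of 5: index 3; position of 0: index 0
New edge 5->0: backward (u after v in old order)
Backward edge: old toposort is now invalid. Check if this creates a cycle.
Does 0 already reach 5? Reachable from 0: [0, 1, 2, 3, 4, 6, 7]. NO -> still a DAG (reorder needed).
Still a DAG? yes

Answer: yes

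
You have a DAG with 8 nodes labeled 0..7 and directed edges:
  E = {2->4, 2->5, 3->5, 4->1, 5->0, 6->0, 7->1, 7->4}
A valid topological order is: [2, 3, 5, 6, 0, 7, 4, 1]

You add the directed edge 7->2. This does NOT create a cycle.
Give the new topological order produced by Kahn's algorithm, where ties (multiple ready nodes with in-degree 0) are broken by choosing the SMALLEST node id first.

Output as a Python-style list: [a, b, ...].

Answer: [3, 6, 7, 2, 4, 1, 5, 0]

Derivation:
Old toposort: [2, 3, 5, 6, 0, 7, 4, 1]
Added edge: 7->2
Position of 7 (5) > position of 2 (0). Must reorder: 7 must now come before 2.
Run Kahn's algorithm (break ties by smallest node id):
  initial in-degrees: [2, 2, 1, 0, 2, 2, 0, 0]
  ready (indeg=0): [3, 6, 7]
  pop 3: indeg[5]->1 | ready=[6, 7] | order so far=[3]
  pop 6: indeg[0]->1 | ready=[7] | order so far=[3, 6]
  pop 7: indeg[1]->1; indeg[2]->0; indeg[4]->1 | ready=[2] | order so far=[3, 6, 7]
  pop 2: indeg[4]->0; indeg[5]->0 | ready=[4, 5] | order so far=[3, 6, 7, 2]
  pop 4: indeg[1]->0 | ready=[1, 5] | order so far=[3, 6, 7, 2, 4]
  pop 1: no out-edges | ready=[5] | order so far=[3, 6, 7, 2, 4, 1]
  pop 5: indeg[0]->0 | ready=[0] | order so far=[3, 6, 7, 2, 4, 1, 5]
  pop 0: no out-edges | ready=[] | order so far=[3, 6, 7, 2, 4, 1, 5, 0]
  Result: [3, 6, 7, 2, 4, 1, 5, 0]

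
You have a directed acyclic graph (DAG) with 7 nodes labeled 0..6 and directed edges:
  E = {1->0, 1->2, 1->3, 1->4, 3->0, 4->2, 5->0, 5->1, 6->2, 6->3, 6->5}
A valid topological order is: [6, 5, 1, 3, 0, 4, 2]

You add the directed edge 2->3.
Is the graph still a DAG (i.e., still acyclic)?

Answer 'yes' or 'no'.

Given toposort: [6, 5, 1, 3, 0, 4, 2]
Position of 2: index 6; position of 3: index 3
New edge 2->3: backward (u after v in old order)
Backward edge: old toposort is now invalid. Check if this creates a cycle.
Does 3 already reach 2? Reachable from 3: [0, 3]. NO -> still a DAG (reorder needed).
Still a DAG? yes

Answer: yes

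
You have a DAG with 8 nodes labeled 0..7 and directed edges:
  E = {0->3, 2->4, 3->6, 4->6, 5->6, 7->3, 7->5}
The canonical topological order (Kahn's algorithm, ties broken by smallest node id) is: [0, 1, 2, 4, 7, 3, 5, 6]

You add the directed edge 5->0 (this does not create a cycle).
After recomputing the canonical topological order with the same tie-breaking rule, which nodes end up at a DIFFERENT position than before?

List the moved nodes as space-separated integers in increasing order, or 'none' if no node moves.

Answer: 0 1 2 3 4 5 7

Derivation:
Old toposort: [0, 1, 2, 4, 7, 3, 5, 6]
Added edge 5->0
Recompute Kahn (smallest-id tiebreak):
  initial in-degrees: [1, 0, 0, 2, 1, 1, 3, 0]
  ready (indeg=0): [1, 2, 7]
  pop 1: no out-edges | ready=[2, 7] | order so far=[1]
  pop 2: indeg[4]->0 | ready=[4, 7] | order so far=[1, 2]
  pop 4: indeg[6]->2 | ready=[7] | order so far=[1, 2, 4]
  pop 7: indeg[3]->1; indeg[5]->0 | ready=[5] | order so far=[1, 2, 4, 7]
  pop 5: indeg[0]->0; indeg[6]->1 | ready=[0] | order so far=[1, 2, 4, 7, 5]
  pop 0: indeg[3]->0 | ready=[3] | order so far=[1, 2, 4, 7, 5, 0]
  pop 3: indeg[6]->0 | ready=[6] | order so far=[1, 2, 4, 7, 5, 0, 3]
  pop 6: no out-edges | ready=[] | order so far=[1, 2, 4, 7, 5, 0, 3, 6]
New canonical toposort: [1, 2, 4, 7, 5, 0, 3, 6]
Compare positions:
  Node 0: index 0 -> 5 (moved)
  Node 1: index 1 -> 0 (moved)
  Node 2: index 2 -> 1 (moved)
  Node 3: index 5 -> 6 (moved)
  Node 4: index 3 -> 2 (moved)
  Node 5: index 6 -> 4 (moved)
  Node 6: index 7 -> 7 (same)
  Node 7: index 4 -> 3 (moved)
Nodes that changed position: 0 1 2 3 4 5 7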